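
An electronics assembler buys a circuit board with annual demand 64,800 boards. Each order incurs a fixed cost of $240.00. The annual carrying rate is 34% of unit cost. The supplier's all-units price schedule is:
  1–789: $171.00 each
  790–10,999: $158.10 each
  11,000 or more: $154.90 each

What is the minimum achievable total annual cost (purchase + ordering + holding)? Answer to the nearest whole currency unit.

Holding cost per unit per year at price C is H = 0.34·C.
Evaluate total cost at each tier's feasible EOQ or, if the EOQ is below the tier, at the tier's minimum quantity.
EOQ at $171.00 = 731.4 (feasible in tier 1): TC = 64,800×$171.00 + (64,800/731.4)×240 + (731.4/2)×0.34×$171.00 = $11,123,325.13.
EOQ at $158.10 = 760.7 < 790, so use break Q=790: TC = 64,800×$158.10 + (64,800/790.0)×240 + (790.0/2)×0.34×$158.10 = $10,285,798.91.
EOQ at $154.90 = 768.5 < 11000, so use break Q=11000: TC = 64,800×$154.90 + (64,800/11000.0)×240 + (11000.0/2)×0.34×$154.90 = $10,328,596.82.
Lowest total cost among the candidates is at Q = 790.0.

TC* ≈ $10,285,799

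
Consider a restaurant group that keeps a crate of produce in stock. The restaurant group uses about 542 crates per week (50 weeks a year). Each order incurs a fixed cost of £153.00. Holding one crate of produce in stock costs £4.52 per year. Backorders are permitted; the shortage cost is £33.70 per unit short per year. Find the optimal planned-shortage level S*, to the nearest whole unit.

Annual demand D = 542 × 50 = 27,100.
With planned backorders, Q* = √(2DS/H) · √((H+B)/B).
√(2DS/H) = √(2 × 27,100 × 153 / 4.52) = 1354.491.
√((H+B)/B) = √((4.52+33.7)/33.7) = 1.0650.
Q* ≈ 1442.469.
S* = Q* · H/(H+B) = 1442.469 × 4.52/38.22 ≈ 170.590.

S* ≈ 171 crates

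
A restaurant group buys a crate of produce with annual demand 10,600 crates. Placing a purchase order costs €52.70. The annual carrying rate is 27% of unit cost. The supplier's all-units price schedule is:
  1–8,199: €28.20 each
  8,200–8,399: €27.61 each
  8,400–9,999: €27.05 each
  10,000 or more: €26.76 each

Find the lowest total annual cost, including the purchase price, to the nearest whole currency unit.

TC* ≈ €301,837

Holding cost per unit per year at price C is H = 0.27·C.
For each price level, check whether its EOQ is feasible; otherwise the best quantity at that price is the breakpoint.
EOQ at €28.20 = 383.1 (feasible in tier 1): TC = 10,600×€28.20 + (10,600/383.1)×52.7 + (383.1/2)×0.27×€28.20 = €301,836.62.
EOQ at €27.61 = 387.1 < 8200, so use break Q=8200: TC = 10,600×€27.61 + (10,600/8200.0)×52.7 + (8200.0/2)×0.27×€27.61 = €323,298.39.
EOQ at €27.05 = 391.1 < 8400, so use break Q=8400: TC = 10,600×€27.05 + (10,600/8400.0)×52.7 + (8400.0/2)×0.27×€27.05 = €317,471.20.
EOQ at €26.76 = 393.2 < 10000, so use break Q=10000: TC = 10,600×€26.76 + (10,600/10000.0)×52.7 + (10000.0/2)×0.27×€26.76 = €319,837.86.
Lowest total cost among the candidates is at Q = 383.1.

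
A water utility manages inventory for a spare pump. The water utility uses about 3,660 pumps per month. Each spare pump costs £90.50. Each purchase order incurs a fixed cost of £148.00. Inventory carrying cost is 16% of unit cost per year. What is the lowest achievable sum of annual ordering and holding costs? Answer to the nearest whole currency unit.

TC* ≈ £13,720

Annual demand D = 3,660 × 12 = 43,920.
Holding cost H = 0.16 × £90.50 = £14.4800 per unit per year.
EOQ = √(2DS/H) = √(2 × 43,920 × 148 / 14.48) ≈ 947.53.
At the optimum the two cost components are equal, so total cost = 2·(Q*/2)H = Q*·H.
Minimum total = √(2DSH) = √(2 × 43,920 × 148 × 14.48) ≈ 13720.227.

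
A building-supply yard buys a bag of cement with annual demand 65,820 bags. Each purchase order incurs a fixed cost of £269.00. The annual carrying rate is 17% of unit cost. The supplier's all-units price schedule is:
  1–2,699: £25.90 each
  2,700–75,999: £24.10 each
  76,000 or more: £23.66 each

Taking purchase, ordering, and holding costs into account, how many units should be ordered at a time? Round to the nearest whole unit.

Q* ≈ 2,940 bags

Holding cost per unit per year at price C is H = 0.17·C.
For each price level, check whether its EOQ is feasible; otherwise the best quantity at that price is the breakpoint.
Tier 1 (£25.90): EOQ = 2835.9 exceeds tier's upper bound 2699, so this tier is dominated.
EOQ at £24.10 = 2939.9 (feasible in tier 2): TC = 65,820×£24.10 + (65,820/2939.9)×269 + (2939.9/2)×0.17×£24.10 = £1,598,306.90.
EOQ at £23.66 = 2967.1 < 76000, so use break Q=76000: TC = 65,820×£23.66 + (65,820/76000.0)×269 + (76000.0/2)×0.17×£23.66 = £1,710,377.77.
Lowest total cost is £1,598,306.90 at Q = 2939.9.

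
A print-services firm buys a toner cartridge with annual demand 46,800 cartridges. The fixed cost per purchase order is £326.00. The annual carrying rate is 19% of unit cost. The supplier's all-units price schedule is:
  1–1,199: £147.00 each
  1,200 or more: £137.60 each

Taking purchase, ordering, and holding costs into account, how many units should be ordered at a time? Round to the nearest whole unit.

Q* ≈ 1,200 cartridges

Holding cost per unit per year at price C is H = 0.19·C.
For each price level, check whether its EOQ is feasible; otherwise the best quantity at that price is the breakpoint.
EOQ at £147.00 = 1045.2 (feasible in tier 1): TC = 46,800×£147.00 + (46,800/1045.2)×326 + (1045.2/2)×0.19×£147.00 = £6,908,793.23.
EOQ at £137.60 = 1080.3 < 1200, so use break Q=1200: TC = 46,800×£137.60 + (46,800/1200.0)×326 + (1200.0/2)×0.19×£137.60 = £6,468,080.40.
Lowest total cost is £6,468,080.40 at Q = 1200.0.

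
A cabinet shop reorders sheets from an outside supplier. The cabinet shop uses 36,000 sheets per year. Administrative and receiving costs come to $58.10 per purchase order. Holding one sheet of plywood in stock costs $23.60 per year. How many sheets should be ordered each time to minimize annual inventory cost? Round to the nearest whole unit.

EOQ = √(2DS / H) = √(2 × 36,000 × 58.1 / 23.6).
= √(4,183,200 / 23.6) = √177,254.2373 ≈ 421.016.

Q* ≈ 421 sheets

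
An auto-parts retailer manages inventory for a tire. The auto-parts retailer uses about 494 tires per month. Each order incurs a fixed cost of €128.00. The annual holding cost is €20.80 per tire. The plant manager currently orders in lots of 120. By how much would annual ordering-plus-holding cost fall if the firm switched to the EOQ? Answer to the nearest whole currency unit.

Annual demand D = 494 × 12 = 5,928.
EOQ = √(2DS/H) = √(2 × 5,928 × 128 / 20.8) ≈ 270.11.
Cost at Q* = (D/Q*)S + (Q*/2)H = √(2DSH) ≈ €5,618.31.
Cost at Q = 120: (5,928/120)×128 + (120/2)×20.8 = €6,323.20 + €1,248.00 = €7,571.20.
Excess = €7,571.20 − €5,618.31 = €1,952.89.

Extra cost ≈ €1,953 per year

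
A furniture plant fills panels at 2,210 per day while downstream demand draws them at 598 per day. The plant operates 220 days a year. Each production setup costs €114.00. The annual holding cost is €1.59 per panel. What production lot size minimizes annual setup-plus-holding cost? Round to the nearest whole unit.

Q* ≈ 5,086 panels

Annual demand D = 598 × 220 = 131,560.
Production build-up factor (1 − d/p) = 1 − 598/2,210 = 0.7294.
Q* = √(2DS / (H(1 − d/p))) = √(2 × 131,560 × 114 / (1.59 × 0.7294)).
= √(29,995,680 / 1.1598) ≈ 5085.626.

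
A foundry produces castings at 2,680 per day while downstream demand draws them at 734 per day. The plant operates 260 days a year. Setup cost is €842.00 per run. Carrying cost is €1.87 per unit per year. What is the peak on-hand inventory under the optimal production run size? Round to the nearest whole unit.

Annual demand D = 734 × 260 = 190,840.
Production build-up factor (1 − d/p) = 1 − 734/2,680 = 0.7261.
Q* = √(2DS / (H(1 − d/p))) = √(2 × 190,840 × 842 / (1.87 × 0.7261)).
= √(321,374,560 / 1.3578) ≈ 15384.413.
Maximum inventory = Q*(1 − d/p) = 15384.413 × 0.7261 ≈ 11170.921.

I_max ≈ 11,171 castings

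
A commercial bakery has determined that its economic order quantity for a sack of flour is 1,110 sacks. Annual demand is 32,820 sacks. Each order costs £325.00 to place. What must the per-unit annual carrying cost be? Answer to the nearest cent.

H ≈ £17.31

Invert the EOQ relation Q*² = 2DS/H.
From Q* = √(2DS/H): H = 2DS / Q*² = 2 × 32,820 × 325 / 1,110² = 17.3143.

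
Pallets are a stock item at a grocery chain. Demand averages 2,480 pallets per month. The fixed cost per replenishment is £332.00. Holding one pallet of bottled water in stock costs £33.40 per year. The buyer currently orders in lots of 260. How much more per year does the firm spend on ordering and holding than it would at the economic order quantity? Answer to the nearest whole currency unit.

Extra cost ≈ £16,653 per year

Annual demand D = 2,480 × 12 = 29,760.
EOQ = √(2DS/H) = √(2 × 29,760 × 332 / 33.4) ≈ 769.18.
Cost at Q* = (D/Q*)S + (Q*/2)H = √(2DSH) ≈ £25,690.57.
Cost at Q = 260: (29,760/260)×332 + (260/2)×33.4 = £38,001.23 + £4,342.00 = £42,343.23.
Excess = £42,343.23 − £25,690.57 = £16,652.66.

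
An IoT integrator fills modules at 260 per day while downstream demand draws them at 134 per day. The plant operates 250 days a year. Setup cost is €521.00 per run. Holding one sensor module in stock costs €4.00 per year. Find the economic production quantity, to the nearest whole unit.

Annual demand D = 134 × 250 = 33,500.
Production build-up factor (1 − d/p) = 1 − 134/260 = 0.4846.
Q* = √(2DS / (H(1 − d/p))) = √(2 × 33,500 × 521 / (4 × 0.4846)).
= √(34,907,000 / 1.9385) ≈ 4243.534.

Q* ≈ 4,244 modules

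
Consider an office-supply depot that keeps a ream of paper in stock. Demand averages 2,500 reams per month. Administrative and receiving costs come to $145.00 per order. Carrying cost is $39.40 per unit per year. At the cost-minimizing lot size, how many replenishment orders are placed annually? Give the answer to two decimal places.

N ≈ 63.84 orders per year

Annual demand D = 2,500 × 12 = 30,000.
The optimal lot size = √(2DS/H) = √(2 × 30,000 × 145 / 39.4) ≈ 469.91.
Orders per year = D / Q* = 30,000 / 469.91 ≈ 63.842.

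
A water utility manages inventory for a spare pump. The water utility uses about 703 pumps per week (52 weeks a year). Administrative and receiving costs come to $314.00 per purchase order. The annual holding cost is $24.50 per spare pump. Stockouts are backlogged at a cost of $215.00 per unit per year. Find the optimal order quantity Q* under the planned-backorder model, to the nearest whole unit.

Annual demand D = 703 × 52 = 36,556.
With planned backorders, Q* = √(2DS/H) · √((H+B)/B).
√(2DS/H) = √(2 × 36,556 × 314 / 24.5) = 968.002.
√((H+B)/B) = √((24.5+215)/215) = 1.0554.
Q* ≈ 1021.668.

Q* ≈ 1,022 pumps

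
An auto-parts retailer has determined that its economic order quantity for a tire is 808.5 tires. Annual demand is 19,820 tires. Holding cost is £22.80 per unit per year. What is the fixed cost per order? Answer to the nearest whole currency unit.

S ≈ £376

Squaring Q* = √(2DS/H) gives Q*² = 2DS/H.
From Q* = √(2DS/H): S = Q*²H / (2D) = 808.5² × 22.8 / (2 × 19,820) = 375.9770.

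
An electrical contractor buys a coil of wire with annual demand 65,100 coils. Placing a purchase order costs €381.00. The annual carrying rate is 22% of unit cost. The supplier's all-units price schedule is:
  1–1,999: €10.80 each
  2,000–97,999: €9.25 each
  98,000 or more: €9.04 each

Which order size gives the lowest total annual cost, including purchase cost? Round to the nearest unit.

Holding cost per unit per year at price C is H = 0.22·C.
Candidates are each tier's EOQ (if it falls in that tier) and each price-break quantity.
Tier 1 (€10.80): EOQ = 4569.2 exceeds tier's upper bound 1999, so this tier is dominated.
EOQ at €9.25 = 4937.3 (feasible in tier 2): TC = 65,100×€9.25 + (65,100/4937.3)×381 + (4937.3/2)×0.22×€9.25 = €612,222.32.
EOQ at €9.04 = 4994.3 < 98000, so use break Q=98000: TC = 65,100×€9.04 + (65,100/98000.0)×381 + (98000.0/2)×0.22×€9.04 = €686,208.29.
Lowest total cost is €612,222.32 at Q = 4937.3.

Q* ≈ 4,937 coils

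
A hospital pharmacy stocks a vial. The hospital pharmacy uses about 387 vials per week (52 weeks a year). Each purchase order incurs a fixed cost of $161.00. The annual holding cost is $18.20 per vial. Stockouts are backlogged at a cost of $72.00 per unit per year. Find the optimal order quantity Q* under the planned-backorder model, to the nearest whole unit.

Annual demand D = 387 × 52 = 20,124.
With planned backorders, Q* = √(2DS/H) · √((H+B)/B).
√(2DS/H) = √(2 × 20,124 × 161 / 18.2) = 596.691.
√((H+B)/B) = √((18.2+72)/72) = 1.1193.
Q* ≈ 667.862.

Q* ≈ 668 vials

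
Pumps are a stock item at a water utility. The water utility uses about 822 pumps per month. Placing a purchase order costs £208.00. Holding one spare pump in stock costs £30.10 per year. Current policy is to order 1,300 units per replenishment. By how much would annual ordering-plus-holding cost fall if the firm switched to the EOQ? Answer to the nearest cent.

Annual demand D = 822 × 12 = 9,864.
EOQ = √(2DS/H) = √(2 × 9,864 × 208 / 30.1) ≈ 369.22.
Cost at Q* = (D/Q*)S + (Q*/2)H = √(2DSH) ≈ £11,113.64.
Cost at Q = 1,300: (9,864/1,300)×208 + (1,300/2)×30.1 = £1,578.24 + £19,565.00 = £21,143.24.
Excess = £21,143.24 − £11,113.64 = £10,029.60.

Extra cost ≈ £10,029.60 per year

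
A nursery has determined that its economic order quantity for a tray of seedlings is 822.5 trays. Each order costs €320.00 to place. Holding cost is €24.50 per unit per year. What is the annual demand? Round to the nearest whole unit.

D ≈ 25,898 trays per year

Squaring Q* = √(2DS/H) gives Q*² = 2DS/H.
From Q* = √(2DS/H): D = Q*²H / (2S) = 822.5² × 24.5 / (2 × 320) = 25897.505.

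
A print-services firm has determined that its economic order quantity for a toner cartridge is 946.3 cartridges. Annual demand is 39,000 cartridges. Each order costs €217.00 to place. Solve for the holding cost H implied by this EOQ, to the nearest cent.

The basic EOQ model gives Q* = √(2DS/H); rearrange for the unknown.
From Q* = √(2DS/H): H = 2DS / Q*² = 2 × 39,000 × 217 / 946.3² = 18.9015.

H ≈ €18.90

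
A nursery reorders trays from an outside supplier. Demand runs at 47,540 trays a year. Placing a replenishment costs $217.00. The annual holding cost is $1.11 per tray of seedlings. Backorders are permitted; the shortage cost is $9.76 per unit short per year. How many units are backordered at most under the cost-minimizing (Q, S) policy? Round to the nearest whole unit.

With planned backorders, Q* = √(2DS/H) · √((H+B)/B).
√(2DS/H) = √(2 × 47,540 × 217 / 1.11) = 4311.347.
√((H+B)/B) = √((1.11+9.76)/9.76) = 1.0553.
Q* ≈ 4549.910.
S* = Q* · H/(H+B) = 4549.910 × 1.11/10.87 ≈ 464.618.

S* ≈ 465 trays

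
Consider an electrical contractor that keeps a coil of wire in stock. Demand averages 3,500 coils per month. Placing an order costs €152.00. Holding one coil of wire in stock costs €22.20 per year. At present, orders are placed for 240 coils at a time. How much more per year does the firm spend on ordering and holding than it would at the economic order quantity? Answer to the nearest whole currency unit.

Extra cost ≈ €12,428 per year

Annual demand D = 3,500 × 12 = 42,000.
EOQ = √(2DS/H) = √(2 × 42,000 × 152 / 22.2) ≈ 758.38.
Cost at Q* = (D/Q*)S + (Q*/2)H = √(2DSH) ≈ €16,835.96.
Cost at Q = 240: (42,000/240)×152 + (240/2)×22.2 = €26,600.00 + €2,664.00 = €29,264.00.
Excess = €29,264.00 − €16,835.96 = €12,428.04.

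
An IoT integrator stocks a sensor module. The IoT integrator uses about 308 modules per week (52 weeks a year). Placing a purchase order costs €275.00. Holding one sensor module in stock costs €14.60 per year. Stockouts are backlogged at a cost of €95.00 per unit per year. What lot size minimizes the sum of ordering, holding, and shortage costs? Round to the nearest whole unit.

Q* ≈ 834 modules

Annual demand D = 308 × 52 = 16,016.
With planned backorders, Q* = √(2DS/H) · √((H+B)/B).
√(2DS/H) = √(2 × 16,016 × 275 / 14.6) = 776.751.
√((H+B)/B) = √((14.6+95)/95) = 1.0741.
Q* ≈ 834.306.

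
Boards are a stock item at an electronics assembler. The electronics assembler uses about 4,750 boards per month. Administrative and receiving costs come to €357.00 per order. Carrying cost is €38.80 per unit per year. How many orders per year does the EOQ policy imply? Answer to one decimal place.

N ≈ 55.7 orders per year

Annual demand D = 4,750 × 12 = 57,000.
EOQ = √(2DS/H) = √(2 × 57,000 × 357 / 38.8) ≈ 1024.17.
Orders per year = D / Q* = 57,000 / 1024.17 ≈ 55.655.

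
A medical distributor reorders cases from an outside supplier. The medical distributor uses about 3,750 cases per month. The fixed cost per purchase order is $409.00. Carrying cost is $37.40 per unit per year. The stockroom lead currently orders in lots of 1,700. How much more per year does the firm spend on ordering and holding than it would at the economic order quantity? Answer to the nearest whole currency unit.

Annual demand D = 3,750 × 12 = 45,000.
EOQ = √(2DS/H) = √(2 × 45,000 × 409 / 37.4) ≈ 992.08.
Cost at Q* = (D/Q*)S + (Q*/2)H = √(2DSH) ≈ $37,103.83.
Cost at Q = 1,700: (45,000/1,700)×409 + (1,700/2)×37.4 = $10,826.47 + $31,790.00 = $42,616.47.
Excess = $42,616.47 − $37,103.83 = $5,512.64.

Extra cost ≈ $5,513 per year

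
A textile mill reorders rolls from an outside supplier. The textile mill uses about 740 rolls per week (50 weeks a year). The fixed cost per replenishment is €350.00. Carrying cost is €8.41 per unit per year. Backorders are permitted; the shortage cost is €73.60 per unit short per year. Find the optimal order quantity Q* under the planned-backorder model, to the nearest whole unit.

Annual demand D = 740 × 50 = 37,000.
With planned backorders, Q* = √(2DS/H) · √((H+B)/B).
√(2DS/H) = √(2 × 37,000 × 350 / 8.41) = 1754.898.
√((H+B)/B) = √((8.41+73.6)/73.6) = 1.0556.
Q* ≈ 1852.450.

Q* ≈ 1,852 rolls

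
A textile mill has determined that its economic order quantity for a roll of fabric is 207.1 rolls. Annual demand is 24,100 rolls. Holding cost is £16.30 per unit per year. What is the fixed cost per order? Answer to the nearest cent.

S ≈ £14.50

Invert the EOQ relation Q*² = 2DS/H.
From Q* = √(2DS/H): S = Q*²H / (2D) = 207.1² × 16.3 / (2 × 24,100) = 14.5044.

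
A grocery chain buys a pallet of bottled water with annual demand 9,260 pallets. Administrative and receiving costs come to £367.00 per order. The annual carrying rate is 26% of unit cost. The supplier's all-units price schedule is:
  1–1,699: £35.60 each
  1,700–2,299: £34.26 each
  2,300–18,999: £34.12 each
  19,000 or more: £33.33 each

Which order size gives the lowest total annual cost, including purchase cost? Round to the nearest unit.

Holding cost per unit per year at price C is H = 0.26·C.
Evaluate total cost at each tier's feasible EOQ or, if the EOQ is below the tier, at the tier's minimum quantity.
EOQ at £35.60 = 856.9 (feasible in tier 1): TC = 9,260×£35.60 + (9,260/856.9)×367 + (856.9/2)×0.26×£35.60 = £337,587.68.
EOQ at £34.26 = 873.5 < 1700, so use break Q=1700: TC = 9,260×£34.26 + (9,260/1700.0)×367 + (1700.0/2)×0.26×£34.26 = £326,818.13.
EOQ at £34.12 = 875.3 < 2300, so use break Q=2300: TC = 9,260×£34.12 + (9,260/2300.0)×367 + (2300.0/2)×0.26×£34.12 = £327,630.65.
EOQ at £33.33 = 885.6 < 19000, so use break Q=19000: TC = 9,260×£33.33 + (9,260/19000.0)×367 + (19000.0/2)×0.26×£33.33 = £391,139.76.
Lowest total cost is £326,818.13 at Q = 1700.0.

Q* ≈ 1,700 pallets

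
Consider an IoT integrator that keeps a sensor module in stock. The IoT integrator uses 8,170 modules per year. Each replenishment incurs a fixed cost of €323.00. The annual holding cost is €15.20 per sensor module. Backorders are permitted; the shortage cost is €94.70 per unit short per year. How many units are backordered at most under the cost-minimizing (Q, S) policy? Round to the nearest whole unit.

With planned backorders, Q* = √(2DS/H) · √((H+B)/B).
√(2DS/H) = √(2 × 8,170 × 323 / 15.2) = 589.258.
√((H+B)/B) = √((15.2+94.7)/94.7) = 1.0773.
Q* ≈ 634.789.
S* = Q* · H/(H+B) = 634.789 × 15.2/109.9 ≈ 87.796.

S* ≈ 88 modules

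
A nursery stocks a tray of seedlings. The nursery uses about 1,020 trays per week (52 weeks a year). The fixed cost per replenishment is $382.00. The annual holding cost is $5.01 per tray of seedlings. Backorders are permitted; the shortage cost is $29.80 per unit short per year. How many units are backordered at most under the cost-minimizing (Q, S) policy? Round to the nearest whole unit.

S* ≈ 442 trays

Annual demand D = 1,020 × 52 = 53,040.
With planned backorders, Q* = √(2DS/H) · √((H+B)/B).
√(2DS/H) = √(2 × 53,040 × 382 / 5.01) = 2844.000.
√((H+B)/B) = √((5.01+29.8)/29.8) = 1.0808.
Q* ≈ 3073.785.
S* = Q* · H/(H+B) = 3073.785 × 5.01/34.81 ≈ 442.392.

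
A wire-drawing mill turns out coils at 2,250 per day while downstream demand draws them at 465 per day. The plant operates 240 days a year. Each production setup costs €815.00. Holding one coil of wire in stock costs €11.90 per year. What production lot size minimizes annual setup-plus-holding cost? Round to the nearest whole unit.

Annual demand D = 465 × 240 = 111,600.
Production build-up factor (1 − d/p) = 1 − 465/2,250 = 0.7933.
Q* = √(2DS / (H(1 − d/p))) = √(2 × 111,600 × 815 / (11.9 × 0.7933)).
= √(181,908,000 / 9.4407) ≈ 4389.596.

Q* ≈ 4,390 coils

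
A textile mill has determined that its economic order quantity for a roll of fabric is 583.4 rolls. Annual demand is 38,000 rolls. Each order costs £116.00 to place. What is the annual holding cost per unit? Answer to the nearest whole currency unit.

The basic EOQ model gives Q* = √(2DS/H); rearrange for the unknown.
From Q* = √(2DS/H): H = 2DS / Q*² = 2 × 38,000 × 116 / 583.4² = 25.9023.

H ≈ £26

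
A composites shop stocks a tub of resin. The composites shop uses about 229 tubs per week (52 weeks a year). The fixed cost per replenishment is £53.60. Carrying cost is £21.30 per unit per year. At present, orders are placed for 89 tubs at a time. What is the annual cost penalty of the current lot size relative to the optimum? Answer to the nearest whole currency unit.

Annual demand D = 229 × 52 = 11,908.
EOQ = √(2DS/H) = √(2 × 11,908 × 53.6 / 21.3) ≈ 244.81.
Cost at Q* = (D/Q*)S + (Q*/2)H = √(2DSH) ≈ £5,214.43.
Cost at Q = 89: (11,908/89)×53.6 + (89/2)×21.3 = £7,171.56 + £947.85 = £8,119.41.
Excess = £8,119.41 − £5,214.43 = £2,904.98.

Extra cost ≈ £2,905 per year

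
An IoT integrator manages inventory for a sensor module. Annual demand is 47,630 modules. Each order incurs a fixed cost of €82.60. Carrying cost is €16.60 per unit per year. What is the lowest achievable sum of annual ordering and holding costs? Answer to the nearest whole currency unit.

EOQ = √(2DS/H) = √(2 × 47,630 × 82.6 / 16.6) ≈ 688.48.
At Q*, ordering cost (D/Q*)S equals holding cost (Q*/2)H, each = √(DSH/2).
Minimum total = √(2DSH) = √(2 × 47,630 × 82.6 × 16.6) ≈ 11428.766.

TC* ≈ €11,429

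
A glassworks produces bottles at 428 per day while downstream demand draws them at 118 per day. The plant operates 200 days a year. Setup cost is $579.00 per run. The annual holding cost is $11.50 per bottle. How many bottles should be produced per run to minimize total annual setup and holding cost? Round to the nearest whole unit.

Annual demand D = 118 × 200 = 23,600.
Production build-up factor (1 − d/p) = 1 − 118/428 = 0.7243.
Q* = √(2DS / (H(1 − d/p))) = √(2 × 23,600 × 579 / (11.5 × 0.7243)).
= √(27,328,800 / 8.3294) ≈ 1811.350.

Q* ≈ 1,811 bottles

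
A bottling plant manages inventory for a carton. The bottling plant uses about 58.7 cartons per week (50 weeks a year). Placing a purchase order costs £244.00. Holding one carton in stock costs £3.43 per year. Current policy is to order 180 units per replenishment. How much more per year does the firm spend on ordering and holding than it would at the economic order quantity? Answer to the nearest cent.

Extra cost ≈ £2,070.79 per year

Annual demand D = 58.7 × 50 = 2,935.
EOQ = √(2DS/H) = √(2 × 2,935 × 244 / 3.43) ≈ 646.20.
Cost at Q* = (D/Q*)S + (Q*/2)H = √(2DSH) ≈ £2,216.47.
Cost at Q = 180: (2,935/180)×244 + (180/2)×3.43 = £3,978.56 + £308.70 = £4,287.26.
Excess = £4,287.26 − £2,216.47 = £2,070.79.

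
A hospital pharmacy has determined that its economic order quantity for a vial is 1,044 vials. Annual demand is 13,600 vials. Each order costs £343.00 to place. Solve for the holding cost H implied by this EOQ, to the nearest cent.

Invert the EOQ relation Q*² = 2DS/H.
From Q* = √(2DS/H): H = 2DS / Q*² = 2 × 13,600 × 343 / 1,044² = 8.5598.

H ≈ £8.56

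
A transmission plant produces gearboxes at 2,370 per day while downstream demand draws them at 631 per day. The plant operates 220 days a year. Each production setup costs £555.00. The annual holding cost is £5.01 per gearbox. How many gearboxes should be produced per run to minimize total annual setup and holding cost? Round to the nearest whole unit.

Q* ≈ 6,474 gearboxes

Annual demand D = 631 × 220 = 138,820.
Production build-up factor (1 − d/p) = 1 − 631/2,370 = 0.7338.
Q* = √(2DS / (H(1 − d/p))) = √(2 × 138,820 × 555 / (5.01 × 0.7338)).
= √(154,090,200 / 3.6761) ≈ 6474.303.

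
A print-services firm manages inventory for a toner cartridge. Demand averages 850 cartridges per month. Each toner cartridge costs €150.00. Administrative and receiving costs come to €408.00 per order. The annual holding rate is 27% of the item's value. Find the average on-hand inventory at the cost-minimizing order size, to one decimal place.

Annual demand D = 850 × 12 = 10,200.
Holding cost H = 0.27 × €150.00 = €40.5000 per unit per year.
The optimal lot size = √(2DS/H) = √(2 × 10,200 × 408 / 40.5) ≈ 453.33.
Average inventory = Q*/2 ≈ 453.33 / 2 = 226.667.

Average inventory ≈ 226.7 cartridges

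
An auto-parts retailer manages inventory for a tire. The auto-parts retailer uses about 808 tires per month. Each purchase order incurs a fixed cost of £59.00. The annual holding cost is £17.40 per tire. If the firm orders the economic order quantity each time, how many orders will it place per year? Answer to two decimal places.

Annual demand D = 808 × 12 = 9,696.
EOQ = √(2DS/H) = √(2 × 9,696 × 59 / 17.4) ≈ 256.43.
Orders per year = D / Q* = 9,696 / 256.43 ≈ 37.812.

N ≈ 37.81 orders per year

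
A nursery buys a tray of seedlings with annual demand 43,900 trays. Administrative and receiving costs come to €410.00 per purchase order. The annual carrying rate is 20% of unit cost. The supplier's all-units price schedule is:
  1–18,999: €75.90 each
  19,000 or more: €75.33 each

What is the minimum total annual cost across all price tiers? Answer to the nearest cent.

TC* ≈ €3,355,386.26

Holding cost per unit per year at price C is H = 0.20·C.
Evaluate total cost at each tier's feasible EOQ or, if the EOQ is below the tier, at the tier's minimum quantity.
EOQ at €75.90 = 1539.9 (feasible in tier 1): TC = 43,900×€75.90 + (43,900/1539.9)×410 + (1539.9/2)×0.20×€75.90 = €3,355,386.26.
EOQ at €75.33 = 1545.8 < 19000, so use break Q=19000: TC = 43,900×€75.33 + (43,900/19000.0)×410 + (19000.0/2)×0.20×€75.33 = €3,451,061.32.
Lowest total cost among the candidates is at Q = 1539.9.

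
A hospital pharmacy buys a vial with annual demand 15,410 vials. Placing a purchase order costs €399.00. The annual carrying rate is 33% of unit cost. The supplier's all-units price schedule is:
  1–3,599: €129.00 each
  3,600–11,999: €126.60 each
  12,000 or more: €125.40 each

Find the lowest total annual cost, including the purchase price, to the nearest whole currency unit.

Holding cost per unit per year at price C is H = 0.33·C.
Evaluate total cost at each tier's feasible EOQ or, if the EOQ is below the tier, at the tier's minimum quantity.
EOQ at €129.00 = 537.5 (feasible in tier 1): TC = 15,410×€129.00 + (15,410/537.5)×399 + (537.5/2)×0.33×€129.00 = €2,010,769.92.
EOQ at €126.60 = 542.5 < 3600, so use break Q=3600: TC = 15,410×€126.60 + (15,410/3600.0)×399 + (3600.0/2)×0.33×€126.60 = €2,027,814.34.
EOQ at €125.40 = 545.1 < 12000, so use break Q=12000: TC = 15,410×€125.40 + (15,410/12000.0)×399 + (12000.0/2)×0.33×€125.40 = €2,181,218.38.
Lowest total cost among the candidates is at Q = 537.5.

TC* ≈ €2,010,770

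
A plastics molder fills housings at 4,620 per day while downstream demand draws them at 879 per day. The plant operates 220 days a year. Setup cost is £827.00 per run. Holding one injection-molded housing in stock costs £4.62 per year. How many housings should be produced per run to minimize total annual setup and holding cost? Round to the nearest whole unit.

Q* ≈ 9,247 housings

Annual demand D = 879 × 220 = 193,380.
Production build-up factor (1 − d/p) = 1 − 879/4,620 = 0.8097.
Q* = √(2DS / (H(1 − d/p))) = √(2 × 193,380 × 827 / (4.62 × 0.8097)).
= √(319,850,520 / 3.741) ≈ 9246.549.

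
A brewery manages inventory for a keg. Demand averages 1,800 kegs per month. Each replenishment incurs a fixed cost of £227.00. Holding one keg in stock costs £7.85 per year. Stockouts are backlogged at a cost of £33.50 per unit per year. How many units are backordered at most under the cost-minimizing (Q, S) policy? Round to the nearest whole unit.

Annual demand D = 1,800 × 12 = 21,600.
With planned backorders, Q* = √(2DS/H) · √((H+B)/B).
√(2DS/H) = √(2 × 21,600 × 227 / 7.85) = 1117.686.
√((H+B)/B) = √((7.85+33.5)/33.5) = 1.1110.
Q* ≈ 1241.753.
S* = Q* · H/(H+B) = 1241.753 × 7.85/41.35 ≈ 235.738.

S* ≈ 236 kegs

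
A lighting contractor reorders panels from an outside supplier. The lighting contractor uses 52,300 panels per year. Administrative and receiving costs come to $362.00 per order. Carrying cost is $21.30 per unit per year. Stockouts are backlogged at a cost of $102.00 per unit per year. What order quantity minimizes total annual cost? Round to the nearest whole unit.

With planned backorders, Q* = √(2DS/H) · √((H+B)/B).
√(2DS/H) = √(2 × 52,300 × 362 / 21.3) = 1333.308.
√((H+B)/B) = √((21.3+102)/102) = 1.0995.
Q* ≈ 1465.925.

Q* ≈ 1,466 panels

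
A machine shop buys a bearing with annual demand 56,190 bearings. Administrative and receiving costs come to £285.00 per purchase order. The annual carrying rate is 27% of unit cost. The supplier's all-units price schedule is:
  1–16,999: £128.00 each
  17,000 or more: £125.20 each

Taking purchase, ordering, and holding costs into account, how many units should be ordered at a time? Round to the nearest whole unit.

Q* ≈ 963 bearings

Holding cost per unit per year at price C is H = 0.27·C.
Candidates are each tier's EOQ (if it falls in that tier) and each price-break quantity.
EOQ at £128.00 = 962.7 (feasible in tier 1): TC = 56,190×£128.00 + (56,190/962.7)×285 + (962.7/2)×0.27×£128.00 = £7,225,590.08.
EOQ at £125.20 = 973.4 < 17000, so use break Q=17000: TC = 56,190×£125.20 + (56,190/17000.0)×285 + (17000.0/2)×0.27×£125.20 = £7,323,264.01.
Lowest total cost is £7,225,590.08 at Q = 962.7.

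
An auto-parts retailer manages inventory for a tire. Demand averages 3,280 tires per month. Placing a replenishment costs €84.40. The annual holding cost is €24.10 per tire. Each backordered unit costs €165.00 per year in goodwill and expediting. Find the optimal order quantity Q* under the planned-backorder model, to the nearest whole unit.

Annual demand D = 3,280 × 12 = 39,360.
With planned backorders, Q* = √(2DS/H) · √((H+B)/B).
√(2DS/H) = √(2 × 39,360 × 84.4 / 24.1) = 525.056.
√((H+B)/B) = √((24.1+165)/165) = 1.0705.
Q* ≈ 562.094.

Q* ≈ 562 tires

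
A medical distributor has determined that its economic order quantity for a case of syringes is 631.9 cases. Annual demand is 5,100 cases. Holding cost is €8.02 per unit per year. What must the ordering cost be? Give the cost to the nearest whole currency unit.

S ≈ €314

The basic EOQ model gives Q* = √(2DS/H); rearrange for the unknown.
From Q* = √(2DS/H): S = Q*²H / (2D) = 631.9² × 8.02 / (2 × 5,100) = 313.9575.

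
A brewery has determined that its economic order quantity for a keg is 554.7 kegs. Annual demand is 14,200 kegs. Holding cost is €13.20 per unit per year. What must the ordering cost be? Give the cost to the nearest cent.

S ≈ €143.01

Invert the EOQ relation Q*² = 2DS/H.
From Q* = √(2DS/H): S = Q*²H / (2D) = 554.7² × 13.2 / (2 × 14,200) = 143.0118.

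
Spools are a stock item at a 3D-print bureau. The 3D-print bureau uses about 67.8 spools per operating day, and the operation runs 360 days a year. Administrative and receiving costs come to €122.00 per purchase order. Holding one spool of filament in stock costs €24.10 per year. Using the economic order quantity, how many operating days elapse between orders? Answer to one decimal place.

Annual demand D = 67.8 × 360 = 24,408.
EOQ = √(2DS/H) = √(2 × 24,408 × 122 / 24.1) ≈ 497.11.
Cycle time = Q*/D × 360 = 497.11 / 24,408 × 360 ≈ 7.332 days.

T ≈ 7.3 days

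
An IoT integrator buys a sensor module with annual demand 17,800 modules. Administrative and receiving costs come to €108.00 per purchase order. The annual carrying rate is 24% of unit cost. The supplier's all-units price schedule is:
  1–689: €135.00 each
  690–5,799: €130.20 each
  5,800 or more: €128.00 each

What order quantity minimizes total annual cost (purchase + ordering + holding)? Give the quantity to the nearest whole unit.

Holding cost per unit per year at price C is H = 0.24·C.
Evaluate total cost at each tier's feasible EOQ or, if the EOQ is below the tier, at the tier's minimum quantity.
EOQ at €135.00 = 344.5 (feasible in tier 1): TC = 17,800×€135.00 + (17,800/344.5)×108 + (344.5/2)×0.24×€135.00 = €2,414,161.16.
EOQ at €130.20 = 350.8 < 690, so use break Q=690: TC = 17,800×€130.20 + (17,800/690.0)×108 + (690.0/2)×0.24×€130.20 = €2,331,126.65.
EOQ at €128.00 = 353.8 < 5800, so use break Q=5800: TC = 17,800×€128.00 + (17,800/5800.0)×108 + (5800.0/2)×0.24×€128.00 = €2,367,819.45.
Lowest total cost is €2,331,126.65 at Q = 690.0.

Q* ≈ 690 modules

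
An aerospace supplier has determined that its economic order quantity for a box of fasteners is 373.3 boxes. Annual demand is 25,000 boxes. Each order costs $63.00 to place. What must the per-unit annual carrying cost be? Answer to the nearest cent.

Squaring Q* = √(2DS/H) gives Q*² = 2DS/H.
From Q* = √(2DS/H): H = 2DS / Q*² = 2 × 25,000 × 63 / 373.3² = 22.6045.

H ≈ $22.60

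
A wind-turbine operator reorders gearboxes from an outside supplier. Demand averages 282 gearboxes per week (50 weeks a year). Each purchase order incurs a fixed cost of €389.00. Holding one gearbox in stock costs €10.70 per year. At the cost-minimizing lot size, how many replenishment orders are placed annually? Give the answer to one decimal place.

N ≈ 13.9 orders per year

Annual demand D = 282 × 50 = 14,100.
Q* = √(2DS/H) = √(2 × 14,100 × 389 / 10.7) ≈ 1012.53.
Orders per year = D / Q* = 14,100 / 1012.53 ≈ 13.926.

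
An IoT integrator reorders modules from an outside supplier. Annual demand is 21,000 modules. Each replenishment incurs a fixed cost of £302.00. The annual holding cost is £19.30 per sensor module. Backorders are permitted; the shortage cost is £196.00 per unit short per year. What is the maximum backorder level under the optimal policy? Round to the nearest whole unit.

With planned backorders, Q* = √(2DS/H) · √((H+B)/B).
√(2DS/H) = √(2 × 21,000 × 302 / 19.3) = 810.680.
√((H+B)/B) = √((19.3+196)/196) = 1.0481.
Q* ≈ 849.657.
S* = Q* · H/(H+B) = 849.657 × 19.3/215.3 ≈ 76.165.

S* ≈ 76 modules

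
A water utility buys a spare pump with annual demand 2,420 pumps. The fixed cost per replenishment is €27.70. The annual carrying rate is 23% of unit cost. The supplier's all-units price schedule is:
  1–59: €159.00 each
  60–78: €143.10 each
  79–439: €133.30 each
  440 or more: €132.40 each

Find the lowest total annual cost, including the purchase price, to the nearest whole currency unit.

TC* ≈ €324,646

Holding cost per unit per year at price C is H = 0.23·C.
Evaluate total cost at each tier's feasible EOQ or, if the EOQ is below the tier, at the tier's minimum quantity.
Tier 1 (€159.00): EOQ = 60.5 exceeds tier's upper bound 59, so this tier is dominated.
EOQ at €143.10 = 63.8 (feasible in tier 2): TC = 2,420×€143.10 + (2,420/63.8)×27.7 + (63.8/2)×0.23×€143.10 = €348,402.61.
EOQ at €133.30 = 66.1 < 79, so use break Q=79: TC = 2,420×€133.30 + (2,420/79.0)×27.7 + (79.0/2)×0.23×€133.30 = €324,645.56.
EOQ at €132.40 = 66.4 < 440, so use break Q=440: TC = 2,420×€132.40 + (2,420/440.0)×27.7 + (440.0/2)×0.23×€132.40 = €327,259.79.
Lowest total cost among the candidates is at Q = 79.0.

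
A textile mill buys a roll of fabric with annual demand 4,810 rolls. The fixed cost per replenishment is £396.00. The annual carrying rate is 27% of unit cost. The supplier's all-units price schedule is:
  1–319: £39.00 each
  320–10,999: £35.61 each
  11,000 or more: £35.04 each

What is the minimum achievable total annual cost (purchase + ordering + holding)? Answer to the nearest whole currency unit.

Holding cost per unit per year at price C is H = 0.27·C.
Candidates are each tier's EOQ (if it falls in that tier) and each price-break quantity.
Tier 1 (£39.00): EOQ = 601.5 exceeds tier's upper bound 319, so this tier is dominated.
EOQ at £35.61 = 629.5 (feasible in tier 2): TC = 4,810×£35.61 + (4,810/629.5)×396 + (629.5/2)×0.27×£35.61 = £177,336.16.
EOQ at £35.04 = 634.6 < 11000, so use break Q=11000: TC = 4,810×£35.04 + (4,810/11000.0)×396 + (11000.0/2)×0.27×£35.04 = £220,749.96.
Lowest total cost among the candidates is at Q = 629.5.

TC* ≈ £177,336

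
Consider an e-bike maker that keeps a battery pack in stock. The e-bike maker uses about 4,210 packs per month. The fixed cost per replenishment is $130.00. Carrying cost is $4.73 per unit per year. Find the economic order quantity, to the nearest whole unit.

Annual demand D = 4,210 × 12 = 50,520.
EOQ = √(2DS / H) = √(2 × 50,520 × 130 / 4.73).
= √(13,135,200 / 4.73) = √2,776,997.8858 ≈ 1666.433.

Q* ≈ 1,666 packs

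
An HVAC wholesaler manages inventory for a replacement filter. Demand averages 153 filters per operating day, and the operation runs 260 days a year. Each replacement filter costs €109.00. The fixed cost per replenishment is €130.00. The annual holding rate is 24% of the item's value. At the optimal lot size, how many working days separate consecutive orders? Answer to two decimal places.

T ≈ 4.11 days

Annual demand D = 153 × 260 = 39,780.
Holding cost H = 0.24 × €109.00 = €26.1600 per unit per year.
The optimal lot size = √(2DS/H) = √(2 × 39,780 × 130 / 26.16) ≈ 628.78.
Cycle time = Q*/D × 260 = 628.78 / 39,780 × 260 ≈ 4.110 days.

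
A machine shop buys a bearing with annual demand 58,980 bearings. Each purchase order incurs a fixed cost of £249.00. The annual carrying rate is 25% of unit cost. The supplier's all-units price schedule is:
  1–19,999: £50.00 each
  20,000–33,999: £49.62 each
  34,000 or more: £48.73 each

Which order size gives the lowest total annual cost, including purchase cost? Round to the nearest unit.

Holding cost per unit per year at price C is H = 0.25·C.
Evaluate total cost at each tier's feasible EOQ or, if the EOQ is below the tier, at the tier's minimum quantity.
EOQ at £50.00 = 1532.9 (feasible in tier 1): TC = 58,980×£50.00 + (58,980/1532.9)×249 + (1532.9/2)×0.25×£50.00 = £2,968,161.17.
EOQ at £49.62 = 1538.8 < 20000, so use break Q=20000: TC = 58,980×£49.62 + (58,980/20000.0)×249 + (20000.0/2)×0.25×£49.62 = £3,051,371.90.
EOQ at £48.73 = 1552.7 < 34000, so use break Q=34000: TC = 58,980×£48.73 + (58,980/34000.0)×249 + (34000.0/2)×0.25×£48.73 = £3,081,629.84.
Lowest total cost is £2,968,161.17 at Q = 1532.9.

Q* ≈ 1,533 bearings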